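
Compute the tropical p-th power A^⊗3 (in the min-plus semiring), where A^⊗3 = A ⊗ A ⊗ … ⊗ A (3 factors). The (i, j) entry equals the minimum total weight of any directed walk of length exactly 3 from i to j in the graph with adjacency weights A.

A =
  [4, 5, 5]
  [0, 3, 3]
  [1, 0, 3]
A^⊗3 =
  [5, 8, 8]
  [3, 5, 6]
  [3, 3, 5]

Each entry (A^⊗3)_ij equals the minimum over all length-3 walks i = v_0 → v_1 → … → v_3 = j of Σ_t A[v_t][v_{t+1}]. For example, for (i, j) = (0, 2) we minimise over 9 possible intermediate vertex sequences; the minimum is 8, attained along the walk 0 → 2 → 1 → 2.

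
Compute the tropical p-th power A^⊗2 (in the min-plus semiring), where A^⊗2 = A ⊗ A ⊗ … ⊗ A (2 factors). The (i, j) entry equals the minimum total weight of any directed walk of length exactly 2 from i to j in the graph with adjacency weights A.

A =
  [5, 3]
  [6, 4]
A^⊗2 =
  [9, 7]
  [10, 8]

Each entry (A^⊗2)_ij equals the minimum over all length-2 walks i = v_0 → v_1 → … → v_2 = j of Σ_t A[v_t][v_{t+1}]. For example, for (i, j) = (0, 1) we minimise over 2 possible intermediate vertex sequences; the minimum is 7, attained along the walk 0 → 1 → 1.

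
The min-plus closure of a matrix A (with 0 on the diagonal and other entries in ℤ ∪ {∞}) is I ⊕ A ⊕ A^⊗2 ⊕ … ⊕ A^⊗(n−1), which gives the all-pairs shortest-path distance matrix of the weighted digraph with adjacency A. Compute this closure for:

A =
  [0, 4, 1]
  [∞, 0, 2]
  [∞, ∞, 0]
Closure =
  [0, 4, 1]
  [∞, 0, 2]
  [∞, ∞, 0]

This is the Floyd-Warshall all-pairs shortest-path computation. For each intermediate vertex k = 0, 1, …, 2, update dist[i][j] ← min(dist[i][j], dist[i][k] + dist[k][j]). The final matrix gives, for each (i, j), the minimum total weight of any directed path from i to j (possibly empty when i = j).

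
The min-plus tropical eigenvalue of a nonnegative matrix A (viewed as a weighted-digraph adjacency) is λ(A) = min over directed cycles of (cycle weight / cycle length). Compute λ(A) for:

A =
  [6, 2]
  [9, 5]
λ(A) = 5

Enumerate directed cycles and compute their means (weight / length). Sample:
  cycle 0 → 0: weight = 6, length = 1, mean = 6/1 ≈ 6.000
  cycle 1 → 1: weight = 5, length = 1, mean = 5/1 ≈ 5.000
  cycle 0 → 1 → 0: weight = 11, length = 2, mean = 11/2 ≈ 5.500
  cycle 1 → 0 → 1: weight = 11, length = 2, mean = 11/2 ≈ 5.500
Minimum mean = 5.000, attained e.g. along the cycle 1 → 1 with weight 5 and length 1. So λ(A) = 5/1 = 5.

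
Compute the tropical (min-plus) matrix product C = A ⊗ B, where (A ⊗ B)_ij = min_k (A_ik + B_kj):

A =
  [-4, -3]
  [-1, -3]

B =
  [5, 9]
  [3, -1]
A ⊗ B =
  [0, -4]
  [0, -4]

Apply the min-plus product entry-by-entry:
  C[0][0] = min over k of (A[0][0] + B[0][0] = -4 + 5 = 1, A[0][1] + B[1][0] = -3 + 3 = 0) = 0 (attained at k = 1)
  C[0][1] = min over k of (A[0][0] + B[0][1] = -4 + 9 = 5, A[0][1] + B[1][1] = -3 + -1 = -4) = -4 (attained at k = 1)
  C[1][0] = min over k of (A[1][0] + B[0][0] = -1 + 5 = 4, A[1][1] + B[1][0] = -3 + 3 = 0) = 0 (attained at k = 1)
  C[1][1] = min over k of (A[1][0] + B[0][1] = -1 + 9 = 8, A[1][1] + B[1][1] = -3 + -1 = -4) = -4 (attained at k = 1)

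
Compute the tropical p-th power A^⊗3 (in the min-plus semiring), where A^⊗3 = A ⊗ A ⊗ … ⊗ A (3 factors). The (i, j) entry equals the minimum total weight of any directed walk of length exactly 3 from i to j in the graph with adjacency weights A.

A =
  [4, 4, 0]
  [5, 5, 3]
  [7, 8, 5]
A^⊗3 =
  [11, 11, 7]
  [12, 13, 9]
  [14, 15, 11]

Each entry (A^⊗3)_ij equals the minimum over all length-3 walks i = v_0 → v_1 → … → v_3 = j of Σ_t A[v_t][v_{t+1}]. For example, for (i, j) = (0, 2) we minimise over 9 possible intermediate vertex sequences; the minimum is 7, attained along the walk 0 → 2 → 0 → 2.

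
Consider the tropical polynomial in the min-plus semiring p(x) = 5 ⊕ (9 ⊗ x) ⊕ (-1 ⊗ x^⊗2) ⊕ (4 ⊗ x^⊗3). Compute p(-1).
p(-1) = -3

A tropical monomial a ⊗ x^⊗i evaluates to a + i · x. Evaluating each term at x = -1:
  Term 0 contributes 5 + 0 · -1 = 5
  Term 1 contributes 9 + 1 · -1 = 8
  Term 2 contributes -1 + 2 · -1 = -3
  Term 3 contributes 4 + 3 · -1 = 1
p(-1) = ⊕ of these = min[5, 8, -3, 1] = -3.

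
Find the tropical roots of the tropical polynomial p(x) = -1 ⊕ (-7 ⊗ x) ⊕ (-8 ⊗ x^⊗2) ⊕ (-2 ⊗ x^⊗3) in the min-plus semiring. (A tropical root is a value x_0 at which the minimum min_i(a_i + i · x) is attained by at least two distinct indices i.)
Roots: {-6, 1, 6}

Each tropical root is a break point of the lower envelope of the lines y = a_i + i · x (there are 4 lines, with slopes 0, 1, ..., 3). Only the lines that attain the minimum somewhere contribute to roots; other lines are dominated. Here the surviving (envelope) indices are i = 3, i = 2, i = 1, i = 0.
Intersections between consecutive envelope lines give the roots: for adjacent envelope indices i < j the intersection is x = (a_i − a_j) / (j − i). Reading off the sorted break points: {-6, 1, 6}.
Verification: at each break x_0, at least two indices attain the minimum of min_i(a_i + i · x_0).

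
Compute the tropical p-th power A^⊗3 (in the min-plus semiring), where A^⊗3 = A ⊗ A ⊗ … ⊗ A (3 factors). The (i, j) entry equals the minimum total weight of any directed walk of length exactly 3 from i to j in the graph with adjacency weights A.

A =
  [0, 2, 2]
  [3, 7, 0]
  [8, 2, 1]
A^⊗3 =
  [0, 2, 2]
  [3, 3, 2]
  [5, 4, 3]

Each entry (A^⊗3)_ij equals the minimum over all length-3 walks i = v_0 → v_1 → … → v_3 = j of Σ_t A[v_t][v_{t+1}]. For example, for (i, j) = (0, 2) we minimise over 9 possible intermediate vertex sequences; the minimum is 2, attained along the walk 0 → 0 → 0 → 2.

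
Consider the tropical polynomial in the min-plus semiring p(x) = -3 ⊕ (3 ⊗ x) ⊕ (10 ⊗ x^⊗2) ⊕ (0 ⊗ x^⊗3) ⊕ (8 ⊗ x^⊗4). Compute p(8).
p(8) = -3

A tropical monomial a ⊗ x^⊗i evaluates to a + i · x. Evaluating each term at x = 8:
  Term 0 contributes -3 + 0 · 8 = -3
  Term 1 contributes 3 + 1 · 8 = 11
  Term 2 contributes 10 + 2 · 8 = 26
  Term 3 contributes 0 + 3 · 8 = 24
  Term 4 contributes 8 + 4 · 8 = 40
p(8) = ⊕ of these = min[-3, 11, 26, 24, 40] = -3.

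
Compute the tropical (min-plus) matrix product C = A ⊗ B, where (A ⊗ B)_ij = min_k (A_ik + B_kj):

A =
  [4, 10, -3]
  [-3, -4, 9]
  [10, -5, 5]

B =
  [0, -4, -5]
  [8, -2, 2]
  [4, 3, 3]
A ⊗ B =
  [1, 0, -1]
  [-3, -7, -8]
  [3, -7, -3]

Apply the min-plus product entry-by-entry:
  C[0][0] = min over k of (A[0][0] + B[0][0] = 4 + 0 = 4, A[0][1] + B[1][0] = 10 + 8 = 18, A[0][2] + B[2][0] = -3 + 4 = 1) = 1 (attained at k = 2)
  C[0][1] = min over k of (A[0][0] + B[0][1] = 4 + -4 = 0, A[0][1] + B[1][1] = 10 + -2 = 8, A[0][2] + B[2][1] = -3 + 3 = 0) = 0 (attained at k = 0)
  C[0][2] = min over k of (A[0][0] + B[0][2] = 4 + -5 = -1, A[0][1] + B[1][2] = 10 + 2 = 12, A[0][2] + B[2][2] = -3 + 3 = 0) = -1 (attained at k = 0)
  C[1][0] = min over k of (A[1][0] + B[0][0] = -3 + 0 = -3, A[1][1] + B[1][0] = -4 + 8 = 4, A[1][2] + B[2][0] = 9 + 4 = 13) = -3 (attained at k = 0)
  C[1][1] = min over k of (A[1][0] + B[0][1] = -3 + -4 = -7, A[1][1] + B[1][1] = -4 + -2 = -6, A[1][2] + B[2][1] = 9 + 3 = 12) = -7 (attained at k = 0)
  C[1][2] = min over k of (A[1][0] + B[0][2] = -3 + -5 = -8, A[1][1] + B[1][2] = -4 + 2 = -2, A[1][2] + B[2][2] = 9 + 3 = 12) = -8 (attained at k = 0)
  C[2][0] = min over k of (A[2][0] + B[0][0] = 10 + 0 = 10, A[2][1] + B[1][0] = -5 + 8 = 3, A[2][2] + B[2][0] = 5 + 4 = 9) = 3 (attained at k = 1)
  C[2][1] = min over k of (A[2][0] + B[0][1] = 10 + -4 = 6, A[2][1] + B[1][1] = -5 + -2 = -7, A[2][2] + B[2][1] = 5 + 3 = 8) = -7 (attained at k = 1)
  C[2][2] = min over k of (A[2][0] + B[0][2] = 10 + -5 = 5, A[2][1] + B[1][2] = -5 + 2 = -3, A[2][2] + B[2][2] = 5 + 3 = 8) = -3 (attained at k = 1)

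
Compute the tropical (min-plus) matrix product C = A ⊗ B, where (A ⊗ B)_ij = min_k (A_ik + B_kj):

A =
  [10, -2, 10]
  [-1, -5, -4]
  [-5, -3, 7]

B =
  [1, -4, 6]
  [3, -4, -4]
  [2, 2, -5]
A ⊗ B =
  [1, -6, -6]
  [-2, -9, -9]
  [-4, -9, -7]

Apply the min-plus product entry-by-entry:
  C[0][0] = min over k of (A[0][0] + B[0][0] = 10 + 1 = 11, A[0][1] + B[1][0] = -2 + 3 = 1, A[0][2] + B[2][0] = 10 + 2 = 12) = 1 (attained at k = 1)
  C[0][1] = min over k of (A[0][0] + B[0][1] = 10 + -4 = 6, A[0][1] + B[1][1] = -2 + -4 = -6, A[0][2] + B[2][1] = 10 + 2 = 12) = -6 (attained at k = 1)
  C[0][2] = min over k of (A[0][0] + B[0][2] = 10 + 6 = 16, A[0][1] + B[1][2] = -2 + -4 = -6, A[0][2] + B[2][2] = 10 + -5 = 5) = -6 (attained at k = 1)
  C[1][0] = min over k of (A[1][0] + B[0][0] = -1 + 1 = 0, A[1][1] + B[1][0] = -5 + 3 = -2, A[1][2] + B[2][0] = -4 + 2 = -2) = -2 (attained at k = 1)
  C[1][1] = min over k of (A[1][0] + B[0][1] = -1 + -4 = -5, A[1][1] + B[1][1] = -5 + -4 = -9, A[1][2] + B[2][1] = -4 + 2 = -2) = -9 (attained at k = 1)
  C[1][2] = min over k of (A[1][0] + B[0][2] = -1 + 6 = 5, A[1][1] + B[1][2] = -5 + -4 = -9, A[1][2] + B[2][2] = -4 + -5 = -9) = -9 (attained at k = 1)
  C[2][0] = min over k of (A[2][0] + B[0][0] = -5 + 1 = -4, A[2][1] + B[1][0] = -3 + 3 = 0, A[2][2] + B[2][0] = 7 + 2 = 9) = -4 (attained at k = 0)
  C[2][1] = min over k of (A[2][0] + B[0][1] = -5 + -4 = -9, A[2][1] + B[1][1] = -3 + -4 = -7, A[2][2] + B[2][1] = 7 + 2 = 9) = -9 (attained at k = 0)
  C[2][2] = min over k of (A[2][0] + B[0][2] = -5 + 6 = 1, A[2][1] + B[1][2] = -3 + -4 = -7, A[2][2] + B[2][2] = 7 + -5 = 2) = -7 (attained at k = 1)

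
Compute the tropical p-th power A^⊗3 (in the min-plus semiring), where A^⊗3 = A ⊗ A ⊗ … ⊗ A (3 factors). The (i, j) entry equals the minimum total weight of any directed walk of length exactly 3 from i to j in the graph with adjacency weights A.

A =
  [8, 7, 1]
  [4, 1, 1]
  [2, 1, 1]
A^⊗3 =
  [4, 3, 3]
  [4, 3, 3]
  [4, 3, 3]

Each entry (A^⊗3)_ij equals the minimum over all length-3 walks i = v_0 → v_1 → … → v_3 = j of Σ_t A[v_t][v_{t+1}]. For example, for (i, j) = (0, 2) we minimise over 9 possible intermediate vertex sequences; the minimum is 3, attained along the walk 0 → 2 → 1 → 2.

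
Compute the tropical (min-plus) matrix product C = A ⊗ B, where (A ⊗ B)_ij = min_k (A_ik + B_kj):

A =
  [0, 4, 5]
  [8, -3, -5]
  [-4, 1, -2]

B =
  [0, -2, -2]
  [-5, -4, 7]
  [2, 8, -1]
A ⊗ B =
  [-1, -2, -2]
  [-8, -7, -6]
  [-4, -6, -6]

Apply the min-plus product entry-by-entry:
  C[0][0] = min over k of (A[0][0] + B[0][0] = 0 + 0 = 0, A[0][1] + B[1][0] = 4 + -5 = -1, A[0][2] + B[2][0] = 5 + 2 = 7) = -1 (attained at k = 1)
  C[0][1] = min over k of (A[0][0] + B[0][1] = 0 + -2 = -2, A[0][1] + B[1][1] = 4 + -4 = 0, A[0][2] + B[2][1] = 5 + 8 = 13) = -2 (attained at k = 0)
  C[0][2] = min over k of (A[0][0] + B[0][2] = 0 + -2 = -2, A[0][1] + B[1][2] = 4 + 7 = 11, A[0][2] + B[2][2] = 5 + -1 = 4) = -2 (attained at k = 0)
  C[1][0] = min over k of (A[1][0] + B[0][0] = 8 + 0 = 8, A[1][1] + B[1][0] = -3 + -5 = -8, A[1][2] + B[2][0] = -5 + 2 = -3) = -8 (attained at k = 1)
  C[1][1] = min over k of (A[1][0] + B[0][1] = 8 + -2 = 6, A[1][1] + B[1][1] = -3 + -4 = -7, A[1][2] + B[2][1] = -5 + 8 = 3) = -7 (attained at k = 1)
  C[1][2] = min over k of (A[1][0] + B[0][2] = 8 + -2 = 6, A[1][1] + B[1][2] = -3 + 7 = 4, A[1][2] + B[2][2] = -5 + -1 = -6) = -6 (attained at k = 2)
  C[2][0] = min over k of (A[2][0] + B[0][0] = -4 + 0 = -4, A[2][1] + B[1][0] = 1 + -5 = -4, A[2][2] + B[2][0] = -2 + 2 = 0) = -4 (attained at k = 0)
  C[2][1] = min over k of (A[2][0] + B[0][1] = -4 + -2 = -6, A[2][1] + B[1][1] = 1 + -4 = -3, A[2][2] + B[2][1] = -2 + 8 = 6) = -6 (attained at k = 0)
  C[2][2] = min over k of (A[2][0] + B[0][2] = -4 + -2 = -6, A[2][1] + B[1][2] = 1 + 7 = 8, A[2][2] + B[2][2] = -2 + -1 = -3) = -6 (attained at k = 0)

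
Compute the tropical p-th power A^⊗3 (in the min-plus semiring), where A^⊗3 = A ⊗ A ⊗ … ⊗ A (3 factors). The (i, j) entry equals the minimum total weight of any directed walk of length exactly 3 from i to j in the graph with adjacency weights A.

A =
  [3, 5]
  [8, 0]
A^⊗3 =
  [9, 5]
  [8, 0]

Each entry (A^⊗3)_ij equals the minimum over all length-3 walks i = v_0 → v_1 → … → v_3 = j of Σ_t A[v_t][v_{t+1}]. For example, for (i, j) = (0, 1) we minimise over 4 possible intermediate vertex sequences; the minimum is 5, attained along the walk 0 → 1 → 1 → 1.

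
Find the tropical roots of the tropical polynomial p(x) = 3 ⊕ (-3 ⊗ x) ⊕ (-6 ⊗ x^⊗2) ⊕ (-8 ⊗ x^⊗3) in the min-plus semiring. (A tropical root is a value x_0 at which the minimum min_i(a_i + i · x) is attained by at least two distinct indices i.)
Roots: {2, 3, 6}

Each tropical root is a break point of the lower envelope of the lines y = a_i + i · x (there are 4 lines, with slopes 0, 1, ..., 3). Only the lines that attain the minimum somewhere contribute to roots; other lines are dominated. Here the surviving (envelope) indices are i = 3, i = 2, i = 1, i = 0.
Intersections between consecutive envelope lines give the roots: for adjacent envelope indices i < j the intersection is x = (a_i − a_j) / (j − i). Reading off the sorted break points: {2, 3, 6}.
Verification: at each break x_0, at least two indices attain the minimum of min_i(a_i + i · x_0).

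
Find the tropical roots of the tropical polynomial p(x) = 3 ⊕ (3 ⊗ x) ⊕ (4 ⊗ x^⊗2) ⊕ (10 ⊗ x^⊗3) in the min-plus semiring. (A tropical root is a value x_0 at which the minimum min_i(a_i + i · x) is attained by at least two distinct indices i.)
Roots: {-6, -1, 0}

Each tropical root is a break point of the lower envelope of the lines y = a_i + i · x (there are 4 lines, with slopes 0, 1, ..., 3). Only the lines that attain the minimum somewhere contribute to roots; other lines are dominated. Here the surviving (envelope) indices are i = 3, i = 2, i = 1, i = 0.
Intersections between consecutive envelope lines give the roots: for adjacent envelope indices i < j the intersection is x = (a_i − a_j) / (j − i). Reading off the sorted break points: {-6, -1, 0}.
Verification: at each break x_0, at least two indices attain the minimum of min_i(a_i + i · x_0).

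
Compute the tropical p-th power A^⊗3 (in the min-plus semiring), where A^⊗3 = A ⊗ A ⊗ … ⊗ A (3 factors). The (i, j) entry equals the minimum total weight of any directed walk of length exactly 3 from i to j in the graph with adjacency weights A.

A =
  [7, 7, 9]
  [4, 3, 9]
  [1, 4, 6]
A^⊗3 =
  [14, 13, 19]
  [10, 9, 15]
  [11, 10, 16]

Each entry (A^⊗3)_ij equals the minimum over all length-3 walks i = v_0 → v_1 → … → v_3 = j of Σ_t A[v_t][v_{t+1}]. For example, for (i, j) = (0, 2) we minimise over 9 possible intermediate vertex sequences; the minimum is 19, attained along the walk 0 → 1 → 1 → 2.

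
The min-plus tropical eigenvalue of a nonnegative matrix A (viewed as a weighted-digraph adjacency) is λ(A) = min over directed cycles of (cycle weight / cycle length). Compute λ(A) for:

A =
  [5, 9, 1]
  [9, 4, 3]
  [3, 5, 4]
λ(A) = 2

Enumerate directed cycles and compute their means (weight / length). Sample:
  cycle 0 → 0: weight = 5, length = 1, mean = 5/1 ≈ 5.000
  cycle 1 → 1: weight = 4, length = 1, mean = 4/1 ≈ 4.000
  cycle 2 → 2: weight = 4, length = 1, mean = 4/1 ≈ 4.000
  cycle 0 → 1 → 0: weight = 18, length = 2, mean = 18/2 ≈ 9.000
  cycle 0 → 2 → 0: weight = 4, length = 2, mean = 4/2 ≈ 2.000
  cycle 1 → 0 → 1: weight = 18, length = 2, mean = 18/2 ≈ 9.000
Minimum mean = 2.000, attained e.g. along the cycle 0 → 2 → 0 with weight 4 and length 2. So λ(A) = 4/2 = 2.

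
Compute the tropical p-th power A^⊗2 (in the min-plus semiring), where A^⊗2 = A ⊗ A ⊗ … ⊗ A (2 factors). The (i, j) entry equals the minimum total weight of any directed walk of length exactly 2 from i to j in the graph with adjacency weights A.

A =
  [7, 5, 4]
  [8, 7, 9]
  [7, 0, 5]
A^⊗2 =
  [11, 4, 9]
  [15, 9, 12]
  [8, 5, 9]

Each entry (A^⊗2)_ij equals the minimum over all length-2 walks i = v_0 → v_1 → … → v_2 = j of Σ_t A[v_t][v_{t+1}]. For example, for (i, j) = (0, 2) we minimise over 3 possible intermediate vertex sequences; the minimum is 9, attained along the walk 0 → 2 → 2.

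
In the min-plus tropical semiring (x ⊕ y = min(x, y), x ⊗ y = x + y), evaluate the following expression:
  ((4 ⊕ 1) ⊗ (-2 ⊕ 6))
((4 ⊕ 1) ⊗ (-2 ⊕ 6)) = -1

Expand innermost to outermost. Recall ⊕ takes the minimum of its arguments and ⊗ takes their sum. Working out the expression ((4 ⊕ 1) ⊗ (-2 ⊕ 6)) gives -1.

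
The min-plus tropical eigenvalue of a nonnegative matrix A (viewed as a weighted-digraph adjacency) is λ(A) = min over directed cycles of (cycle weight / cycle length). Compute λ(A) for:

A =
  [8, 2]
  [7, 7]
λ(A) = 9/2

Enumerate directed cycles and compute their means (weight / length). Sample:
  cycle 0 → 0: weight = 8, length = 1, mean = 8/1 ≈ 8.000
  cycle 1 → 1: weight = 7, length = 1, mean = 7/1 ≈ 7.000
  cycle 0 → 1 → 0: weight = 9, length = 2, mean = 9/2 ≈ 4.500
  cycle 1 → 0 → 1: weight = 9, length = 2, mean = 9/2 ≈ 4.500
Minimum mean = 4.500, attained e.g. along the cycle 0 → 1 → 0 with weight 9 and length 2. So λ(A) = 9/2 = 9/2.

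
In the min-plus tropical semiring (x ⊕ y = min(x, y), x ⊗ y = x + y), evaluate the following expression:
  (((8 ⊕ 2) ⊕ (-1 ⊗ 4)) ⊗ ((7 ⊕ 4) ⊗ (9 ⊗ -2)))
(((8 ⊕ 2) ⊕ (-1 ⊗ 4)) ⊗ ((7 ⊕ 4) ⊗ (9 ⊗ -2))) = 13

Expand innermost to outermost. Recall ⊕ takes the minimum of its arguments and ⊗ takes their sum. Working out the expression (((8 ⊕ 2) ⊕ (-1 ⊗ 4)) ⊗ ((7 ⊕ 4) ⊗ (9 ⊗ -2))) gives 13.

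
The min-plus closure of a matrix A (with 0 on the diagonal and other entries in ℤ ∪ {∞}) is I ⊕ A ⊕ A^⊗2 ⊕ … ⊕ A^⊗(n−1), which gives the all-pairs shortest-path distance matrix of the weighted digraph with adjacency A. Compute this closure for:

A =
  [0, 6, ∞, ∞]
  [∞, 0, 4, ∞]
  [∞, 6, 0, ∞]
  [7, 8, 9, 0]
Closure =
  [0, 6, 10, ∞]
  [∞, 0, 4, ∞]
  [∞, 6, 0, ∞]
  [7, 8, 9, 0]

This is the Floyd-Warshall all-pairs shortest-path computation. For each intermediate vertex k = 0, 1, …, 3, update dist[i][j] ← min(dist[i][j], dist[i][k] + dist[k][j]). The final matrix gives, for each (i, j), the minimum total weight of any directed path from i to j (possibly empty when i = j).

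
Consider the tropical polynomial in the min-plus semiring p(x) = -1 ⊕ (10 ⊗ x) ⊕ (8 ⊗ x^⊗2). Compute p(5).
p(5) = -1

A tropical monomial a ⊗ x^⊗i evaluates to a + i · x. Evaluating each term at x = 5:
  Term 0 contributes -1 + 0 · 5 = -1
  Term 1 contributes 10 + 1 · 5 = 15
  Term 2 contributes 8 + 2 · 5 = 18
p(5) = ⊕ of these = min[-1, 15, 18] = -1.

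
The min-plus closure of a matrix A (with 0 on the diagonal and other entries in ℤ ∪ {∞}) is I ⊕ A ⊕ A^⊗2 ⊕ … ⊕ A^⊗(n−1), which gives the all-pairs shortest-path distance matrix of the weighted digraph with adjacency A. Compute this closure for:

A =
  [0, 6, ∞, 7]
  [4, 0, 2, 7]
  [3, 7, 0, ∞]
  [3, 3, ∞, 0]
Closure =
  [0, 6, 8, 7]
  [4, 0, 2, 7]
  [3, 7, 0, 10]
  [3, 3, 5, 0]

This is the Floyd-Warshall all-pairs shortest-path computation. For each intermediate vertex k = 0, 1, …, 3, update dist[i][j] ← min(dist[i][j], dist[i][k] + dist[k][j]). The final matrix gives, for each (i, j), the minimum total weight of any directed path from i to j (possibly empty when i = j).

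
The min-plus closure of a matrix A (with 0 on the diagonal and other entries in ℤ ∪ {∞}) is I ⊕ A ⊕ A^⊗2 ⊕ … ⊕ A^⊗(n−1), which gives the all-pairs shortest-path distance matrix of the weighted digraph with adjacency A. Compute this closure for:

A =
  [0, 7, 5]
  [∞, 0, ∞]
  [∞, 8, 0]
Closure =
  [0, 7, 5]
  [∞, 0, ∞]
  [∞, 8, 0]

This is the Floyd-Warshall all-pairs shortest-path computation. For each intermediate vertex k = 0, 1, …, 2, update dist[i][j] ← min(dist[i][j], dist[i][k] + dist[k][j]). The final matrix gives, for each (i, j), the minimum total weight of any directed path from i to j (possibly empty when i = j).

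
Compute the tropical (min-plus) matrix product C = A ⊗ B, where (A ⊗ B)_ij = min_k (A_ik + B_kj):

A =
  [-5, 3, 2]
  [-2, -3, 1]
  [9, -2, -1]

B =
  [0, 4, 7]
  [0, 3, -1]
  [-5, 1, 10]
A ⊗ B =
  [-5, -1, 2]
  [-4, 0, -4]
  [-6, 0, -3]

Apply the min-plus product entry-by-entry:
  C[0][0] = min over k of (A[0][0] + B[0][0] = -5 + 0 = -5, A[0][1] + B[1][0] = 3 + 0 = 3, A[0][2] + B[2][0] = 2 + -5 = -3) = -5 (attained at k = 0)
  C[0][1] = min over k of (A[0][0] + B[0][1] = -5 + 4 = -1, A[0][1] + B[1][1] = 3 + 3 = 6, A[0][2] + B[2][1] = 2 + 1 = 3) = -1 (attained at k = 0)
  C[0][2] = min over k of (A[0][0] + B[0][2] = -5 + 7 = 2, A[0][1] + B[1][2] = 3 + -1 = 2, A[0][2] + B[2][2] = 2 + 10 = 12) = 2 (attained at k = 0)
  C[1][0] = min over k of (A[1][0] + B[0][0] = -2 + 0 = -2, A[1][1] + B[1][0] = -3 + 0 = -3, A[1][2] + B[2][0] = 1 + -5 = -4) = -4 (attained at k = 2)
  C[1][1] = min over k of (A[1][0] + B[0][1] = -2 + 4 = 2, A[1][1] + B[1][1] = -3 + 3 = 0, A[1][2] + B[2][1] = 1 + 1 = 2) = 0 (attained at k = 1)
  C[1][2] = min over k of (A[1][0] + B[0][2] = -2 + 7 = 5, A[1][1] + B[1][2] = -3 + -1 = -4, A[1][2] + B[2][2] = 1 + 10 = 11) = -4 (attained at k = 1)
  C[2][0] = min over k of (A[2][0] + B[0][0] = 9 + 0 = 9, A[2][1] + B[1][0] = -2 + 0 = -2, A[2][2] + B[2][0] = -1 + -5 = -6) = -6 (attained at k = 2)
  C[2][1] = min over k of (A[2][0] + B[0][1] = 9 + 4 = 13, A[2][1] + B[1][1] = -2 + 3 = 1, A[2][2] + B[2][1] = -1 + 1 = 0) = 0 (attained at k = 2)
  C[2][2] = min over k of (A[2][0] + B[0][2] = 9 + 7 = 16, A[2][1] + B[1][2] = -2 + -1 = -3, A[2][2] + B[2][2] = -1 + 10 = 9) = -3 (attained at k = 1)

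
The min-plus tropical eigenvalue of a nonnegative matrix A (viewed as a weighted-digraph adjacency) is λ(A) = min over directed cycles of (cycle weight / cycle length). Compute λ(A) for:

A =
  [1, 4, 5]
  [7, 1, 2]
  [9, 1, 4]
λ(A) = 1

Enumerate directed cycles and compute their means (weight / length). Sample:
  cycle 0 → 0: weight = 1, length = 1, mean = 1/1 ≈ 1.000
  cycle 1 → 1: weight = 1, length = 1, mean = 1/1 ≈ 1.000
  cycle 2 → 2: weight = 4, length = 1, mean = 4/1 ≈ 4.000
  cycle 0 → 1 → 0: weight = 11, length = 2, mean = 11/2 ≈ 5.500
  cycle 0 → 2 → 0: weight = 14, length = 2, mean = 14/2 ≈ 7.000
  cycle 1 → 0 → 1: weight = 11, length = 2, mean = 11/2 ≈ 5.500
Minimum mean = 1.000, attained e.g. along the cycle 0 → 0 with weight 1 and length 1. So λ(A) = 1/1 = 1.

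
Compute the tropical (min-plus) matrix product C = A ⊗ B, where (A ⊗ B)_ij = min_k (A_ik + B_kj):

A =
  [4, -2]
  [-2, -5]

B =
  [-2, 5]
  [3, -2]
A ⊗ B =
  [1, -4]
  [-4, -7]

Apply the min-plus product entry-by-entry:
  C[0][0] = min over k of (A[0][0] + B[0][0] = 4 + -2 = 2, A[0][1] + B[1][0] = -2 + 3 = 1) = 1 (attained at k = 1)
  C[0][1] = min over k of (A[0][0] + B[0][1] = 4 + 5 = 9, A[0][1] + B[1][1] = -2 + -2 = -4) = -4 (attained at k = 1)
  C[1][0] = min over k of (A[1][0] + B[0][0] = -2 + -2 = -4, A[1][1] + B[1][0] = -5 + 3 = -2) = -4 (attained at k = 0)
  C[1][1] = min over k of (A[1][0] + B[0][1] = -2 + 5 = 3, A[1][1] + B[1][1] = -5 + -2 = -7) = -7 (attained at k = 1)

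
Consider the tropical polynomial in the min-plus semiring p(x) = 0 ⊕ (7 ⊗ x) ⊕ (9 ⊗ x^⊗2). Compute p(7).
p(7) = 0

A tropical monomial a ⊗ x^⊗i evaluates to a + i · x. Evaluating each term at x = 7:
  Term 0 contributes 0 + 0 · 7 = 0
  Term 1 contributes 7 + 1 · 7 = 14
  Term 2 contributes 9 + 2 · 7 = 23
p(7) = ⊕ of these = min[0, 14, 23] = 0.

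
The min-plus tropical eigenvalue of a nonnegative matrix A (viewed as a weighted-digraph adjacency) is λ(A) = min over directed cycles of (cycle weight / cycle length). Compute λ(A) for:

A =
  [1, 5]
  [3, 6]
λ(A) = 1

Enumerate directed cycles and compute their means (weight / length). Sample:
  cycle 0 → 0: weight = 1, length = 1, mean = 1/1 ≈ 1.000
  cycle 1 → 1: weight = 6, length = 1, mean = 6/1 ≈ 6.000
  cycle 0 → 1 → 0: weight = 8, length = 2, mean = 8/2 ≈ 4.000
  cycle 1 → 0 → 1: weight = 8, length = 2, mean = 8/2 ≈ 4.000
Minimum mean = 1.000, attained e.g. along the cycle 0 → 0 with weight 1 and length 1. So λ(A) = 1/1 = 1.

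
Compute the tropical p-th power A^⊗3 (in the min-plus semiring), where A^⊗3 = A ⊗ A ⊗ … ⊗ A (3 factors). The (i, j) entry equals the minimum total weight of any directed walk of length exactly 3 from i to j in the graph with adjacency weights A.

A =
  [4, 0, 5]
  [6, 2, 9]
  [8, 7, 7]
A^⊗3 =
  [8, 4, 11]
  [10, 6, 13]
  [14, 10, 17]

Each entry (A^⊗3)_ij equals the minimum over all length-3 walks i = v_0 → v_1 → … → v_3 = j of Σ_t A[v_t][v_{t+1}]. For example, for (i, j) = (0, 2) we minimise over 9 possible intermediate vertex sequences; the minimum is 11, attained along the walk 0 → 1 → 0 → 2.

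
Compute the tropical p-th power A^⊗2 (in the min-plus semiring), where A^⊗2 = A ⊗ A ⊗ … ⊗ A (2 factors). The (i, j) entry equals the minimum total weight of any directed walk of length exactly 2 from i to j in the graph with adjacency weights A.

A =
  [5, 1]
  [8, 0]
A^⊗2 =
  [9, 1]
  [8, 0]

Each entry (A^⊗2)_ij equals the minimum over all length-2 walks i = v_0 → v_1 → … → v_2 = j of Σ_t A[v_t][v_{t+1}]. For example, for (i, j) = (0, 1) we minimise over 2 possible intermediate vertex sequences; the minimum is 1, attained along the walk 0 → 1 → 1.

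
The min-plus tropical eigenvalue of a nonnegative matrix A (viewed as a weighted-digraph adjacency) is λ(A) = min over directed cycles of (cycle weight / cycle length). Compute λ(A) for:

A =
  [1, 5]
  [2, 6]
λ(A) = 1

Enumerate directed cycles and compute their means (weight / length). Sample:
  cycle 0 → 0: weight = 1, length = 1, mean = 1/1 ≈ 1.000
  cycle 1 → 1: weight = 6, length = 1, mean = 6/1 ≈ 6.000
  cycle 0 → 1 → 0: weight = 7, length = 2, mean = 7/2 ≈ 3.500
  cycle 1 → 0 → 1: weight = 7, length = 2, mean = 7/2 ≈ 3.500
Minimum mean = 1.000, attained e.g. along the cycle 0 → 0 with weight 1 and length 1. So λ(A) = 1/1 = 1.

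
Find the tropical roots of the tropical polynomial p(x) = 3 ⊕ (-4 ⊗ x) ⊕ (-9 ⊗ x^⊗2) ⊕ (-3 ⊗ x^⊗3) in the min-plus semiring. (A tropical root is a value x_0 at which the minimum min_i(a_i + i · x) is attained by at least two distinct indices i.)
Roots: {-6, 5, 7}

Each tropical root is a break point of the lower envelope of the lines y = a_i + i · x (there are 4 lines, with slopes 0, 1, ..., 3). Only the lines that attain the minimum somewhere contribute to roots; other lines are dominated. Here the surviving (envelope) indices are i = 3, i = 2, i = 1, i = 0.
Intersections between consecutive envelope lines give the roots: for adjacent envelope indices i < j the intersection is x = (a_i − a_j) / (j − i). Reading off the sorted break points: {-6, 5, 7}.
Verification: at each break x_0, at least two indices attain the minimum of min_i(a_i + i · x_0).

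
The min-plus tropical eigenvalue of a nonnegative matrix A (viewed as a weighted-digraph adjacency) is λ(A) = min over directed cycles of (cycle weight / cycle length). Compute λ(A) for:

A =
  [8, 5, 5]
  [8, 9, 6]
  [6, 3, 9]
λ(A) = 9/2

Enumerate directed cycles and compute their means (weight / length). Sample:
  cycle 0 → 0: weight = 8, length = 1, mean = 8/1 ≈ 8.000
  cycle 1 → 1: weight = 9, length = 1, mean = 9/1 ≈ 9.000
  cycle 2 → 2: weight = 9, length = 1, mean = 9/1 ≈ 9.000
  cycle 0 → 1 → 0: weight = 13, length = 2, mean = 13/2 ≈ 6.500
  cycle 0 → 2 → 0: weight = 11, length = 2, mean = 11/2 ≈ 5.500
  cycle 1 → 0 → 1: weight = 13, length = 2, mean = 13/2 ≈ 6.500
Minimum mean = 4.500, attained e.g. along the cycle 1 → 2 → 1 with weight 9 and length 2. So λ(A) = 9/2 = 9/2.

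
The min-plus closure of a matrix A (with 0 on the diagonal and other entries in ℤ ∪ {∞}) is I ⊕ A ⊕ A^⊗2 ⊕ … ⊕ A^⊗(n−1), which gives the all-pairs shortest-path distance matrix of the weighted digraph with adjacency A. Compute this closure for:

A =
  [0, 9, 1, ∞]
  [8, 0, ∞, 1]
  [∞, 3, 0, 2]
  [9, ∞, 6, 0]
Closure =
  [0, 4, 1, 3]
  [8, 0, 7, 1]
  [11, 3, 0, 2]
  [9, 9, 6, 0]

This is the Floyd-Warshall all-pairs shortest-path computation. For each intermediate vertex k = 0, 1, …, 3, update dist[i][j] ← min(dist[i][j], dist[i][k] + dist[k][j]). The final matrix gives, for each (i, j), the minimum total weight of any directed path from i to j (possibly empty when i = j).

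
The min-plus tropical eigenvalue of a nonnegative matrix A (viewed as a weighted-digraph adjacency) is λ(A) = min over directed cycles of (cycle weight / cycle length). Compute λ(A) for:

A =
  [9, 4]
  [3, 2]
λ(A) = 2

Enumerate directed cycles and compute their means (weight / length). Sample:
  cycle 0 → 0: weight = 9, length = 1, mean = 9/1 ≈ 9.000
  cycle 1 → 1: weight = 2, length = 1, mean = 2/1 ≈ 2.000
  cycle 0 → 1 → 0: weight = 7, length = 2, mean = 7/2 ≈ 3.500
  cycle 1 → 0 → 1: weight = 7, length = 2, mean = 7/2 ≈ 3.500
Minimum mean = 2.000, attained e.g. along the cycle 1 → 1 with weight 2 and length 1. So λ(A) = 2/1 = 2.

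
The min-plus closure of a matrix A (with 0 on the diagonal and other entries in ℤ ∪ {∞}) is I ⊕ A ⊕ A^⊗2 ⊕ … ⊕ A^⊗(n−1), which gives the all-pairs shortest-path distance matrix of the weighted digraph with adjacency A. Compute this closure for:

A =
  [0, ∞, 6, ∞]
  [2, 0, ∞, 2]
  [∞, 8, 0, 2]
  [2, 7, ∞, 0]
Closure =
  [0, 14, 6, 8]
  [2, 0, 8, 2]
  [4, 8, 0, 2]
  [2, 7, 8, 0]

This is the Floyd-Warshall all-pairs shortest-path computation. For each intermediate vertex k = 0, 1, …, 3, update dist[i][j] ← min(dist[i][j], dist[i][k] + dist[k][j]). The final matrix gives, for each (i, j), the minimum total weight of any directed path from i to j (possibly empty when i = j).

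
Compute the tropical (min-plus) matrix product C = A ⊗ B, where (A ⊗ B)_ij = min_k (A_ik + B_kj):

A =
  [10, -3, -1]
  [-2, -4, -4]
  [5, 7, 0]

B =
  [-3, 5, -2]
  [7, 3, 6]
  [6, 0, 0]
A ⊗ B =
  [4, -1, -1]
  [-5, -4, -4]
  [2, 0, 0]

Apply the min-plus product entry-by-entry:
  C[0][0] = min over k of (A[0][0] + B[0][0] = 10 + -3 = 7, A[0][1] + B[1][0] = -3 + 7 = 4, A[0][2] + B[2][0] = -1 + 6 = 5) = 4 (attained at k = 1)
  C[0][1] = min over k of (A[0][0] + B[0][1] = 10 + 5 = 15, A[0][1] + B[1][1] = -3 + 3 = 0, A[0][2] + B[2][1] = -1 + 0 = -1) = -1 (attained at k = 2)
  C[0][2] = min over k of (A[0][0] + B[0][2] = 10 + -2 = 8, A[0][1] + B[1][2] = -3 + 6 = 3, A[0][2] + B[2][2] = -1 + 0 = -1) = -1 (attained at k = 2)
  C[1][0] = min over k of (A[1][0] + B[0][0] = -2 + -3 = -5, A[1][1] + B[1][0] = -4 + 7 = 3, A[1][2] + B[2][0] = -4 + 6 = 2) = -5 (attained at k = 0)
  C[1][1] = min over k of (A[1][0] + B[0][1] = -2 + 5 = 3, A[1][1] + B[1][1] = -4 + 3 = -1, A[1][2] + B[2][1] = -4 + 0 = -4) = -4 (attained at k = 2)
  C[1][2] = min over k of (A[1][0] + B[0][2] = -2 + -2 = -4, A[1][1] + B[1][2] = -4 + 6 = 2, A[1][2] + B[2][2] = -4 + 0 = -4) = -4 (attained at k = 0)
  C[2][0] = min over k of (A[2][0] + B[0][0] = 5 + -3 = 2, A[2][1] + B[1][0] = 7 + 7 = 14, A[2][2] + B[2][0] = 0 + 6 = 6) = 2 (attained at k = 0)
  C[2][1] = min over k of (A[2][0] + B[0][1] = 5 + 5 = 10, A[2][1] + B[1][1] = 7 + 3 = 10, A[2][2] + B[2][1] = 0 + 0 = 0) = 0 (attained at k = 2)
  C[2][2] = min over k of (A[2][0] + B[0][2] = 5 + -2 = 3, A[2][1] + B[1][2] = 7 + 6 = 13, A[2][2] + B[2][2] = 0 + 0 = 0) = 0 (attained at k = 2)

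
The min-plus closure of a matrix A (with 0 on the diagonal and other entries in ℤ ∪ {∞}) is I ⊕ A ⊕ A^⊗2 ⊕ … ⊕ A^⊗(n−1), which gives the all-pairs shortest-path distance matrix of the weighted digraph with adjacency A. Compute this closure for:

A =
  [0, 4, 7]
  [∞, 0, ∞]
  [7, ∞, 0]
Closure =
  [0, 4, 7]
  [∞, 0, ∞]
  [7, 11, 0]

This is the Floyd-Warshall all-pairs shortest-path computation. For each intermediate vertex k = 0, 1, …, 2, update dist[i][j] ← min(dist[i][j], dist[i][k] + dist[k][j]). The final matrix gives, for each (i, j), the minimum total weight of any directed path from i to j (possibly empty when i = j).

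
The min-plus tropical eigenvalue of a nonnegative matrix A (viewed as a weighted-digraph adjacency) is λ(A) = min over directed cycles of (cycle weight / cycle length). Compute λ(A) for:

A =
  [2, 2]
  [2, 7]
λ(A) = 2

Enumerate directed cycles and compute their means (weight / length). Sample:
  cycle 0 → 0: weight = 2, length = 1, mean = 2/1 ≈ 2.000
  cycle 1 → 1: weight = 7, length = 1, mean = 7/1 ≈ 7.000
  cycle 0 → 1 → 0: weight = 4, length = 2, mean = 4/2 ≈ 2.000
  cycle 1 → 0 → 1: weight = 4, length = 2, mean = 4/2 ≈ 2.000
Minimum mean = 2.000, attained e.g. along the cycle 0 → 0 with weight 2 and length 1. So λ(A) = 2/1 = 2.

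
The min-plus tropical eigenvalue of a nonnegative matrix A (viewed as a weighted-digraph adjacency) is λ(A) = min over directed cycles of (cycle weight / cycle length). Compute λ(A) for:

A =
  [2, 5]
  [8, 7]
λ(A) = 2

Enumerate directed cycles and compute their means (weight / length). Sample:
  cycle 0 → 0: weight = 2, length = 1, mean = 2/1 ≈ 2.000
  cycle 1 → 1: weight = 7, length = 1, mean = 7/1 ≈ 7.000
  cycle 0 → 1 → 0: weight = 13, length = 2, mean = 13/2 ≈ 6.500
  cycle 1 → 0 → 1: weight = 13, length = 2, mean = 13/2 ≈ 6.500
Minimum mean = 2.000, attained e.g. along the cycle 0 → 0 with weight 2 and length 1. So λ(A) = 2/1 = 2.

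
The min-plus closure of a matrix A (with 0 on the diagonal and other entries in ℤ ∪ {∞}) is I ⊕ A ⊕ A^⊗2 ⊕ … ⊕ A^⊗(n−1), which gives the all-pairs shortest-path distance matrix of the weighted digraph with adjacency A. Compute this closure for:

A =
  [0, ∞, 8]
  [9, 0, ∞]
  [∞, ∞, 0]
Closure =
  [0, ∞, 8]
  [9, 0, 17]
  [∞, ∞, 0]

This is the Floyd-Warshall all-pairs shortest-path computation. For each intermediate vertex k = 0, 1, …, 2, update dist[i][j] ← min(dist[i][j], dist[i][k] + dist[k][j]). The final matrix gives, for each (i, j), the minimum total weight of any directed path from i to j (possibly empty when i = j).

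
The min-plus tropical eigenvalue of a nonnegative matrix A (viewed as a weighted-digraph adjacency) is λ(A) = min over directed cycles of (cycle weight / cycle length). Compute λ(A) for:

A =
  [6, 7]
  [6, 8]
λ(A) = 6

Enumerate directed cycles and compute their means (weight / length). Sample:
  cycle 0 → 0: weight = 6, length = 1, mean = 6/1 ≈ 6.000
  cycle 1 → 1: weight = 8, length = 1, mean = 8/1 ≈ 8.000
  cycle 0 → 1 → 0: weight = 13, length = 2, mean = 13/2 ≈ 6.500
  cycle 1 → 0 → 1: weight = 13, length = 2, mean = 13/2 ≈ 6.500
Minimum mean = 6.000, attained e.g. along the cycle 0 → 0 with weight 6 and length 1. So λ(A) = 6/1 = 6.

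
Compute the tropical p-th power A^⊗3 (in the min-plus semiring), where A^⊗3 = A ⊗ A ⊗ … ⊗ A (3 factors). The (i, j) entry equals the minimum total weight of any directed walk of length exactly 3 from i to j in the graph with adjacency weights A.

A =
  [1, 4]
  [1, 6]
A^⊗3 =
  [3, 6]
  [3, 6]

Each entry (A^⊗3)_ij equals the minimum over all length-3 walks i = v_0 → v_1 → … → v_3 = j of Σ_t A[v_t][v_{t+1}]. For example, for (i, j) = (0, 1) we minimise over 4 possible intermediate vertex sequences; the minimum is 6, attained along the walk 0 → 0 → 0 → 1.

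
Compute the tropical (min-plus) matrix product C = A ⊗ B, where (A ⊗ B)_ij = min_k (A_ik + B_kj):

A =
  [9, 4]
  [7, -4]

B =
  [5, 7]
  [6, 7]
A ⊗ B =
  [10, 11]
  [2, 3]

Apply the min-plus product entry-by-entry:
  C[0][0] = min over k of (A[0][0] + B[0][0] = 9 + 5 = 14, A[0][1] + B[1][0] = 4 + 6 = 10) = 10 (attained at k = 1)
  C[0][1] = min over k of (A[0][0] + B[0][1] = 9 + 7 = 16, A[0][1] + B[1][1] = 4 + 7 = 11) = 11 (attained at k = 1)
  C[1][0] = min over k of (A[1][0] + B[0][0] = 7 + 5 = 12, A[1][1] + B[1][0] = -4 + 6 = 2) = 2 (attained at k = 1)
  C[1][1] = min over k of (A[1][0] + B[0][1] = 7 + 7 = 14, A[1][1] + B[1][1] = -4 + 7 = 3) = 3 (attained at k = 1)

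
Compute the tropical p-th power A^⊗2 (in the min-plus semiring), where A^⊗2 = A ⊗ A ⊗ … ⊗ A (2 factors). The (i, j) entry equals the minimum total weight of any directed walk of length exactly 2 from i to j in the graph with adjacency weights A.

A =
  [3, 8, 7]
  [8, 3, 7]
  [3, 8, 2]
A^⊗2 =
  [6, 11, 9]
  [10, 6, 9]
  [5, 10, 4]

Each entry (A^⊗2)_ij equals the minimum over all length-2 walks i = v_0 → v_1 → … → v_2 = j of Σ_t A[v_t][v_{t+1}]. For example, for (i, j) = (0, 2) we minimise over 3 possible intermediate vertex sequences; the minimum is 9, attained along the walk 0 → 2 → 2.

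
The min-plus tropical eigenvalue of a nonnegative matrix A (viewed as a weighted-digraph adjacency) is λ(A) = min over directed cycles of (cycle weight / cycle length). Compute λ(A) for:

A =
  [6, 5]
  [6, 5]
λ(A) = 5

Enumerate directed cycles and compute their means (weight / length). Sample:
  cycle 0 → 0: weight = 6, length = 1, mean = 6/1 ≈ 6.000
  cycle 1 → 1: weight = 5, length = 1, mean = 5/1 ≈ 5.000
  cycle 0 → 1 → 0: weight = 11, length = 2, mean = 11/2 ≈ 5.500
  cycle 1 → 0 → 1: weight = 11, length = 2, mean = 11/2 ≈ 5.500
Minimum mean = 5.000, attained e.g. along the cycle 1 → 1 with weight 5 and length 1. So λ(A) = 5/1 = 5.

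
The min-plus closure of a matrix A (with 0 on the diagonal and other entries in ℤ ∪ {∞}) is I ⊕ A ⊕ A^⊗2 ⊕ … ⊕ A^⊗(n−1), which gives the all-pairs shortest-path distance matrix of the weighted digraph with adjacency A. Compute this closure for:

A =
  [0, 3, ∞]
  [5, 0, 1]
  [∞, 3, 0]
Closure =
  [0, 3, 4]
  [5, 0, 1]
  [8, 3, 0]

This is the Floyd-Warshall all-pairs shortest-path computation. For each intermediate vertex k = 0, 1, …, 2, update dist[i][j] ← min(dist[i][j], dist[i][k] + dist[k][j]). The final matrix gives, for each (i, j), the minimum total weight of any directed path from i to j (possibly empty when i = j).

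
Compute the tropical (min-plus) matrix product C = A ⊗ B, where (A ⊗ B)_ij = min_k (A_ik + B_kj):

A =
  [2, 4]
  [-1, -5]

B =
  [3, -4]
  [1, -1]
A ⊗ B =
  [5, -2]
  [-4, -6]

Apply the min-plus product entry-by-entry:
  C[0][0] = min over k of (A[0][0] + B[0][0] = 2 + 3 = 5, A[0][1] + B[1][0] = 4 + 1 = 5) = 5 (attained at k = 0)
  C[0][1] = min over k of (A[0][0] + B[0][1] = 2 + -4 = -2, A[0][1] + B[1][1] = 4 + -1 = 3) = -2 (attained at k = 0)
  C[1][0] = min over k of (A[1][0] + B[0][0] = -1 + 3 = 2, A[1][1] + B[1][0] = -5 + 1 = -4) = -4 (attained at k = 1)
  C[1][1] = min over k of (A[1][0] + B[0][1] = -1 + -4 = -5, A[1][1] + B[1][1] = -5 + -1 = -6) = -6 (attained at k = 1)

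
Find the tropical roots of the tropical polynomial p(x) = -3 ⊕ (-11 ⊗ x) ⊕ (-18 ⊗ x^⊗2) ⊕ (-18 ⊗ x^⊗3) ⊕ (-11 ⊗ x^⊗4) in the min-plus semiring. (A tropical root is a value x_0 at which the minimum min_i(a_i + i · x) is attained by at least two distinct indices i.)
Roots: {-7, 0, 7, 8}

Each tropical root is a break point of the lower envelope of the lines y = a_i + i · x (there are 5 lines, with slopes 0, 1, ..., 4). Only the lines that attain the minimum somewhere contribute to roots; other lines are dominated. Here the surviving (envelope) indices are i = 4, i = 3, i = 2, i = 1, i = 0.
Intersections between consecutive envelope lines give the roots: for adjacent envelope indices i < j the intersection is x = (a_i − a_j) / (j − i). Reading off the sorted break points: {-7, 0, 7, 8}.
Verification: at each break x_0, at least two indices attain the minimum of min_i(a_i + i · x_0).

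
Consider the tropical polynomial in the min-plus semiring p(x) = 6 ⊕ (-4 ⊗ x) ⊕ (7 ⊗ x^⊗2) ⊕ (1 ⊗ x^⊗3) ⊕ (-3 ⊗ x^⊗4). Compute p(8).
p(8) = 4

A tropical monomial a ⊗ x^⊗i evaluates to a + i · x. Evaluating each term at x = 8:
  Term 0 contributes 6 + 0 · 8 = 6
  Term 1 contributes -4 + 1 · 8 = 4
  Term 2 contributes 7 + 2 · 8 = 23
  Term 3 contributes 1 + 3 · 8 = 25
  Term 4 contributes -3 + 4 · 8 = 29
p(8) = ⊕ of these = min[6, 4, 23, 25, 29] = 4.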